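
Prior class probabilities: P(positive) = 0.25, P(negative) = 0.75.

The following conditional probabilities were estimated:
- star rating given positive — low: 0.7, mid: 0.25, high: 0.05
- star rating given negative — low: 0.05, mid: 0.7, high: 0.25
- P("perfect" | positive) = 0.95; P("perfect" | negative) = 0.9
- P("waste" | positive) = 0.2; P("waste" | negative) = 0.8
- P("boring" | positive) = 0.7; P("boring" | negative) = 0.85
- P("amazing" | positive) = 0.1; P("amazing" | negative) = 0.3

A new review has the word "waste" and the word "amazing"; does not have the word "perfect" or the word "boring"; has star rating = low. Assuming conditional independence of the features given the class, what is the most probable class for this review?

negative

positive: 0.25 × 0.7 × (1−0.95) × 0.2 × (1−0.7) × 0.1 = 0.0000525
negative: 0.75 × 0.05 × (1−0.9) × 0.8 × (1−0.85) × 0.3 = 0.000135
Highest score → negative.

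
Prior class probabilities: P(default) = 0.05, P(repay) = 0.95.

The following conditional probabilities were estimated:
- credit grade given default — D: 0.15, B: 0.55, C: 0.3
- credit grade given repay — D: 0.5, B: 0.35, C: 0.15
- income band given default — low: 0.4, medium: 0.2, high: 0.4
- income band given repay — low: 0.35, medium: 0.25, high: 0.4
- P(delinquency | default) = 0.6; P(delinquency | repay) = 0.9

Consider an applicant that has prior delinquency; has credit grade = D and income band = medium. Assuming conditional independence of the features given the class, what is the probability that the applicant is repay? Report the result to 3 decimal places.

0.992

default: 0.05 × 0.15 × 0.2 × 0.6 = 0.0009
repay: 0.95 × 0.5 × 0.25 × 0.9 = 0.106875
P(repay | x) = 0.106875 / 0.107775 ≈ 0.992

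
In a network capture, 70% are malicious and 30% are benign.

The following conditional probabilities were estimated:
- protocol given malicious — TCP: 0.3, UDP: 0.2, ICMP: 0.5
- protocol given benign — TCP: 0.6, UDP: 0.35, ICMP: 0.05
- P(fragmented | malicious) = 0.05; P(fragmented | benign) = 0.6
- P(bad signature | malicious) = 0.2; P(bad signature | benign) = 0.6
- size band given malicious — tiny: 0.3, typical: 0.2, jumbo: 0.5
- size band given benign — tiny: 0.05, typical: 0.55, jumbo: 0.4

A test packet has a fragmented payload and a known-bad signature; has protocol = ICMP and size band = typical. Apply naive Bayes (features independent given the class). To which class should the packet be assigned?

benign

malicious: 0.7 × 0.5 × 0.05 × 0.2 × 0.2 = 0.0007
benign: 0.3 × 0.05 × 0.6 × 0.6 × 0.55 = 0.00297
Highest score → benign.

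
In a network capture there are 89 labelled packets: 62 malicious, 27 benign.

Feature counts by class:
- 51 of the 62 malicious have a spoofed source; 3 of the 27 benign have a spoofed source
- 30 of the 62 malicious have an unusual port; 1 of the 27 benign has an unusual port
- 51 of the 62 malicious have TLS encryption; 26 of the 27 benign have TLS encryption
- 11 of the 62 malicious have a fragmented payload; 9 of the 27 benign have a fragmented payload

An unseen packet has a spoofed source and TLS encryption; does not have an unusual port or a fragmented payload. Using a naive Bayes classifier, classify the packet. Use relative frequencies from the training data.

malicious

malicious: (62/89) × (51/62) × (32/62) × (51/62) × (51/62) ≈ 0.200122
benign: (27/89) × (3/27) × (26/27) × (26/27) × (18/27) ≈ 0.0208381
Highest score → malicious.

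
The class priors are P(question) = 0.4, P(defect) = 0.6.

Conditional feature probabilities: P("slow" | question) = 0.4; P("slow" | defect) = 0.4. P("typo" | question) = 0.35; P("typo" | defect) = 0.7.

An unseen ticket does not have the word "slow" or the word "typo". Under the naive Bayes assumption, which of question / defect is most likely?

question: 0.4 × (1−0.4) × (1−0.35) = 0.156
defect: 0.6 × (1−0.4) × (1−0.7) = 0.108
Highest score → question.

question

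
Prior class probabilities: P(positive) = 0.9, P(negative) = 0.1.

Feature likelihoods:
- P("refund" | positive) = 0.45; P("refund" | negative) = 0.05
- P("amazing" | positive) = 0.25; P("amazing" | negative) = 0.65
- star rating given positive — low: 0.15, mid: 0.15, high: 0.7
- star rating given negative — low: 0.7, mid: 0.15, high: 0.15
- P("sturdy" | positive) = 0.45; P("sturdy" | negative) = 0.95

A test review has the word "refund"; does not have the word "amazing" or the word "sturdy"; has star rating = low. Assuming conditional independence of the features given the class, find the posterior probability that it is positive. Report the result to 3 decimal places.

0.998

positive: 0.9 × 0.45 × (1−0.25) × 0.15 × (1−0.45) = 0.025059375
negative: 0.1 × 0.05 × (1−0.65) × 0.7 × (1−0.95) = 0.00006125
P(positive | x) = 0.025059375 / 0.025120625 ≈ 0.998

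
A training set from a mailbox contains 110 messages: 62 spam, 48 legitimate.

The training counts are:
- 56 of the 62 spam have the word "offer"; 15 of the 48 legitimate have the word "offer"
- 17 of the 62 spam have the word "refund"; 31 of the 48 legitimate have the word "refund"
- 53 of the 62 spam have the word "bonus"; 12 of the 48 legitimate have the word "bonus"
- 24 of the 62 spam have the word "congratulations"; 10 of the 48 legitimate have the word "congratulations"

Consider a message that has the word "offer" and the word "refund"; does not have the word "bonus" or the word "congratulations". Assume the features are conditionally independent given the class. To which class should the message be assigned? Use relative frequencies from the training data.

legitimate

spam: (62/110) × (56/62) × (17/62) × (9/62) × (38/62) ≈ 0.0124192
legitimate: (48/110) × (15/48) × (31/48) × (36/48) × (38/48) ≈ 0.0522905
Highest score → legitimate.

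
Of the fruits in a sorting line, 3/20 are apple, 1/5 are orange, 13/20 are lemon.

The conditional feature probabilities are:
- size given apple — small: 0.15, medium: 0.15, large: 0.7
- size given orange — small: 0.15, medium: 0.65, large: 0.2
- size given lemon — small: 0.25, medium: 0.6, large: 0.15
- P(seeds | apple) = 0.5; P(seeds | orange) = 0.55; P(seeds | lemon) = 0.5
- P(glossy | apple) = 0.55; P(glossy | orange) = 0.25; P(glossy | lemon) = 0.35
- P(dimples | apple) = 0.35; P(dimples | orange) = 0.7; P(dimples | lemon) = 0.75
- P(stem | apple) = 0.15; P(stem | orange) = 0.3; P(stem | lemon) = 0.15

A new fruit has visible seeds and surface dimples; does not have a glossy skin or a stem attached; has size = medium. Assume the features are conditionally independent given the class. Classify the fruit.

lemon

apple: 0.15 × 0.15 × 0.5 × (1−0.55) × 0.35 × (1−0.15) = 0.00150609375
orange: 0.2 × 0.65 × 0.55 × (1−0.25) × 0.7 × (1−0.3) = 0.02627625
lemon: 0.65 × 0.6 × 0.5 × (1−0.35) × 0.75 × (1−0.15) = 0.080803125
Highest score → lemon.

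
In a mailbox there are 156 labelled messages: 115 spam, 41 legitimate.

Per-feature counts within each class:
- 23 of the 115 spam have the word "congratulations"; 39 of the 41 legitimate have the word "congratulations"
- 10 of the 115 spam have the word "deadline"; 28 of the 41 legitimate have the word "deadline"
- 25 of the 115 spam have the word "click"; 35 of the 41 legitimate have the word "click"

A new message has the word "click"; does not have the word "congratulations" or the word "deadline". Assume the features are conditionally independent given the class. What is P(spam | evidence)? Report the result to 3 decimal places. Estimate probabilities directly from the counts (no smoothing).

0.971

spam: (115/156) × (92/115) × (105/115) × (25/115) ≈ 0.117057
legitimate: (41/156) × (2/41) × (13/41) × (35/41) ≈ 0.00347016
P(spam | x) = 0.117057 / 0.12052716 ≈ 0.971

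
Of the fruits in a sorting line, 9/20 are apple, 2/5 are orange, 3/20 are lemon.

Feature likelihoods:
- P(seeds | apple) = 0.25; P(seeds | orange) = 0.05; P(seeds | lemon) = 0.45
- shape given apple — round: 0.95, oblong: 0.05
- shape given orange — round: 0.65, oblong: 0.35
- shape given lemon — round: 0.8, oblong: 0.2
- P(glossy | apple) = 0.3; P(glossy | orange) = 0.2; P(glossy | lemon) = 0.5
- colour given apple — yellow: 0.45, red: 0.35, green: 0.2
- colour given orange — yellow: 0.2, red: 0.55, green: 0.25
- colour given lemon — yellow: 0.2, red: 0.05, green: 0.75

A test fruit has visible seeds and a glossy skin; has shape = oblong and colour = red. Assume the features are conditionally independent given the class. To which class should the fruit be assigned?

apple: 0.45 × 0.25 × 0.05 × 0.3 × 0.35 = 0.000590625
orange: 0.4 × 0.05 × 0.35 × 0.2 × 0.55 = 0.00077
lemon: 0.15 × 0.45 × 0.2 × 0.5 × 0.05 = 0.0003375
Highest score → orange.

orange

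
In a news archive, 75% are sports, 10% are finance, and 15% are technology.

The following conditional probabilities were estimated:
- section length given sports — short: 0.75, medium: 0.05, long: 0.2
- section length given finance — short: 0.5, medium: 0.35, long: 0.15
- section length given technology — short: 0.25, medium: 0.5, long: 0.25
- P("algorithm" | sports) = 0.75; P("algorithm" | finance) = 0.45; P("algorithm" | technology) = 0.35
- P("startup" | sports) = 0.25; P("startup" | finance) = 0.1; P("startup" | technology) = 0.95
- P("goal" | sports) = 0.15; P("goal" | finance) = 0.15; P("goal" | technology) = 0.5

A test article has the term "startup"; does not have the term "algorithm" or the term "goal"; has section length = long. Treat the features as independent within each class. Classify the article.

sports: 0.75 × 0.2 × (1−0.75) × 0.25 × (1−0.15) = 0.00796875
finance: 0.1 × 0.15 × (1−0.45) × 0.1 × (1−0.15) = 0.00070125
technology: 0.15 × 0.25 × (1−0.35) × 0.95 × (1−0.5) = 0.011578125
Highest score → technology.

technology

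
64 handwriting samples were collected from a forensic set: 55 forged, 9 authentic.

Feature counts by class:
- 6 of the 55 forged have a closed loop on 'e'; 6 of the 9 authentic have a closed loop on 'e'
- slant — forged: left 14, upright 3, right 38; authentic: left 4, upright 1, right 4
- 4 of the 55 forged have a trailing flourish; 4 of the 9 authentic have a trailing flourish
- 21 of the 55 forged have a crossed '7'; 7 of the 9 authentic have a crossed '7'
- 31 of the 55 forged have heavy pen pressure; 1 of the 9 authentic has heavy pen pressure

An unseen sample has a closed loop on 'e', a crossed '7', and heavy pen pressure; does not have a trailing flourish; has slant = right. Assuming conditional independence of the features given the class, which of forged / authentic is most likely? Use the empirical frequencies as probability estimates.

forged

forged: (55/64) × (6/55) × (38/55) × (51/55) × (21/55) × (31/55) ≈ 0.0129257
authentic: (9/64) × (6/9) × (4/9) × (5/9) × (7/9) × (1/9) ≈ 0.00200046
Highest score → forged.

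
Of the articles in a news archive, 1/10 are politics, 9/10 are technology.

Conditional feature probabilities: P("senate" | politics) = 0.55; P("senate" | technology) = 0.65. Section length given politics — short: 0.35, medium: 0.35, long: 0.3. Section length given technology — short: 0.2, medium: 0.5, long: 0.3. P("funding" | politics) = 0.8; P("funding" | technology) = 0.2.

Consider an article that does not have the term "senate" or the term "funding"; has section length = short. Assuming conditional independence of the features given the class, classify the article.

politics: 0.1 × (1−0.55) × 0.35 × (1−0.8) = 0.00315
technology: 0.9 × (1−0.65) × 0.2 × (1−0.2) = 0.0504
Highest score → technology.

technology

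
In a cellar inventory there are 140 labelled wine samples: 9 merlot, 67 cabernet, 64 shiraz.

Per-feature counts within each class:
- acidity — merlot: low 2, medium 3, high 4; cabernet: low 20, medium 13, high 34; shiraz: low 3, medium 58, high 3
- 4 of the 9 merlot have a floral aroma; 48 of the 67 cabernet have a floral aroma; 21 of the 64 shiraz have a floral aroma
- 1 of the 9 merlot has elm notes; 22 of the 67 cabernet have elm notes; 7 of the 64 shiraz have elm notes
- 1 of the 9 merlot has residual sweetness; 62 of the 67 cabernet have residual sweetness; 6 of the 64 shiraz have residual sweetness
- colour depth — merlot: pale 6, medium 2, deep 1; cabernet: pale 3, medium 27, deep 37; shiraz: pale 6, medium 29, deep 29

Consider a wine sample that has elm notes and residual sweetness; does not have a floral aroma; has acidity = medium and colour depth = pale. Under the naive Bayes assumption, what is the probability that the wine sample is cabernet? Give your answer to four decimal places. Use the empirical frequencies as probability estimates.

merlot: (9/140) × (3/9) × (5/9) × (1/9) × (1/9) × (6/9) ≈ 0.0000979816
cabernet: (67/140) × (13/67) × (19/67) × (22/67) × (62/67) × (3/67) ≈ 0.000358266
shiraz: (64/140) × (58/64) × (43/64) × (7/64) × (6/64) × (6/64) = 0.00026757717132568359375
P(cabernet | x) = 0.000358266 / 0.00072382477132568359375 ≈ 0.4950

0.4950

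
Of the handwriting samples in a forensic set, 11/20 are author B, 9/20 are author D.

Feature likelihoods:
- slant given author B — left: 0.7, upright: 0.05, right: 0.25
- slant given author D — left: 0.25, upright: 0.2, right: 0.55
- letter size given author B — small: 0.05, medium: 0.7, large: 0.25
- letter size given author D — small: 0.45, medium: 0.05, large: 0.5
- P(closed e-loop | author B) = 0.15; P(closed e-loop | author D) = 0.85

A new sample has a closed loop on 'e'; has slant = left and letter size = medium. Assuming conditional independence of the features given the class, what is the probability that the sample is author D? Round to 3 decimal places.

0.106

author B: 0.55 × 0.7 × 0.7 × 0.15 = 0.040425
author D: 0.45 × 0.25 × 0.05 × 0.85 = 0.00478125
P(author D | x) = 0.00478125 / 0.04520625 ≈ 0.106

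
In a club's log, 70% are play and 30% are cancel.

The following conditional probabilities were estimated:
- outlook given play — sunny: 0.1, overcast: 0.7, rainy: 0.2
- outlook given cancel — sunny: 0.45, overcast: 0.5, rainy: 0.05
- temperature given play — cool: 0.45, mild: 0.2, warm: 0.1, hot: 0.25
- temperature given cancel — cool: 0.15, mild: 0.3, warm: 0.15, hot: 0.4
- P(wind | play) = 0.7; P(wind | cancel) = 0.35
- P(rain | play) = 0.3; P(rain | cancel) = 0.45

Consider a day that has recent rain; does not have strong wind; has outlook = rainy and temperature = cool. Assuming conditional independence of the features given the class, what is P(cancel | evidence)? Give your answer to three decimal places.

0.104

play: 0.7 × 0.2 × 0.45 × (1−0.7) × 0.3 = 0.00567
cancel: 0.3 × 0.05 × 0.15 × (1−0.35) × 0.45 = 0.000658125
P(cancel | x) = 0.000658125 / 0.006328125 ≈ 0.104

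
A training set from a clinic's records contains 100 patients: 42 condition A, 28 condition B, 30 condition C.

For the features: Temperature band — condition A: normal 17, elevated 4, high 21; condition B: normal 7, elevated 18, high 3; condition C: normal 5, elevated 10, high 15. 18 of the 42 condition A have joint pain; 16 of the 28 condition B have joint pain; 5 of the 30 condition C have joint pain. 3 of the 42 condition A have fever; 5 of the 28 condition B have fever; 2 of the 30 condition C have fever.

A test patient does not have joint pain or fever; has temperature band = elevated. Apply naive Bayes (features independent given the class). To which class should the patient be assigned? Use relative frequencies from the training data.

condition A: (42/100) × (4/42) × (24/42) × (39/42) ≈ 0.0212245
condition B: (28/100) × (18/28) × (12/28) × (23/28) ≈ 0.0633673
condition C: (30/100) × (10/30) × (25/30) × (28/30) ≈ 0.0777778
Highest score → condition C.

condition C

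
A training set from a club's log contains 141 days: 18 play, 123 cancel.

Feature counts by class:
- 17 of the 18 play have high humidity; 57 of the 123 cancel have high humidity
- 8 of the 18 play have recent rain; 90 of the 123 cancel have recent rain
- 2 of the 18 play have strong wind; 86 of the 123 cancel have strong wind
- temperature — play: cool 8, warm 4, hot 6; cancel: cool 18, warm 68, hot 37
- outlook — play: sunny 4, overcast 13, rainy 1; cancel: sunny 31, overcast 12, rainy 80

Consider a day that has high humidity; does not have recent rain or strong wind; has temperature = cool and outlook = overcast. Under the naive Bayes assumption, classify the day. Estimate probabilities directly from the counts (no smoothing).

play

play: (18/141) × (17/18) × (10/18) × (16/18) × (8/18) × (13/18) ≈ 0.0191114
cancel: (123/141) × (57/123) × (33/123) × (37/123) × (18/123) × (12/123) ≈ 0.000465806
Highest score → play.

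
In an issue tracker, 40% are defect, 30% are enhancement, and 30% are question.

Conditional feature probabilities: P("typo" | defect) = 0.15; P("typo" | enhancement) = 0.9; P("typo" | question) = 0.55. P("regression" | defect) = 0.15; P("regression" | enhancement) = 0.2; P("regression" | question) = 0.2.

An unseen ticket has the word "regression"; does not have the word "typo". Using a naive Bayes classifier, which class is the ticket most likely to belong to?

defect: 0.4 × (1−0.15) × 0.15 = 0.051
enhancement: 0.3 × (1−0.9) × 0.2 = 0.006
question: 0.3 × (1−0.55) × 0.2 = 0.027
Highest score → defect.

defect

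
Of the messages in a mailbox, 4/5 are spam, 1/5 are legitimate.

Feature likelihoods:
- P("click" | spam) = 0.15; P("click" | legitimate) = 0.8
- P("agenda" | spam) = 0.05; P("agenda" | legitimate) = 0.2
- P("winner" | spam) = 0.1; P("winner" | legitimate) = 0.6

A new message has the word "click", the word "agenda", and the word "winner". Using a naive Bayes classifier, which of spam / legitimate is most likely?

legitimate

spam: 0.8 × 0.15 × 0.05 × 0.1 = 0.0006
legitimate: 0.2 × 0.8 × 0.2 × 0.6 = 0.0192
Highest score → legitimate.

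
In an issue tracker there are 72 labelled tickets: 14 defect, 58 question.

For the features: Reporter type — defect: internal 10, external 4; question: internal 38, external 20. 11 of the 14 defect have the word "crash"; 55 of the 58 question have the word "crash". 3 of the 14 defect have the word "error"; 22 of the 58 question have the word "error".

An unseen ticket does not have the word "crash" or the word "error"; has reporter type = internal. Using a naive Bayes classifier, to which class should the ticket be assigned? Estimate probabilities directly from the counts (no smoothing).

defect

defect: (14/72) × (10/14) × (3/14) × (11/14) ≈ 0.0233844
question: (58/72) × (38/58) × (3/58) × (36/58) ≈ 0.0169441
Highest score → defect.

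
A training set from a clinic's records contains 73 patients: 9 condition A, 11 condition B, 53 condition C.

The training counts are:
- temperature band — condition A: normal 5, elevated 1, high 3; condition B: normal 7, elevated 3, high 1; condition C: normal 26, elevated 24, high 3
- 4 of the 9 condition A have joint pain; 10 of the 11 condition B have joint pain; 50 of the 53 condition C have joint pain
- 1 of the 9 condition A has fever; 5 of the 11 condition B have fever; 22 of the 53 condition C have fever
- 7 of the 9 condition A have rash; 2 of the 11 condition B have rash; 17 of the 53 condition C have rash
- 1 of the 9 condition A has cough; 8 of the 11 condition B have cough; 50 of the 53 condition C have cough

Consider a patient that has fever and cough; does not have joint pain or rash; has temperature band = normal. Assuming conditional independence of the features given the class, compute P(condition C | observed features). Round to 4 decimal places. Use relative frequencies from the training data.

0.6853

condition A: (9/73) × (5/9) × (5/9) × (1/9) × (2/9) × (1/9) ≈ 0.000104394
condition B: (11/73) × (7/11) × (1/11) × (5/11) × (9/11) × (8/11) ≈ 0.0023578
condition C: (53/73) × (26/53) × (3/53) × (22/53) × (36/53) × (50/53) ≈ 0.00536245
P(condition C | x) = 0.00536245 / 0.007824644 ≈ 0.6853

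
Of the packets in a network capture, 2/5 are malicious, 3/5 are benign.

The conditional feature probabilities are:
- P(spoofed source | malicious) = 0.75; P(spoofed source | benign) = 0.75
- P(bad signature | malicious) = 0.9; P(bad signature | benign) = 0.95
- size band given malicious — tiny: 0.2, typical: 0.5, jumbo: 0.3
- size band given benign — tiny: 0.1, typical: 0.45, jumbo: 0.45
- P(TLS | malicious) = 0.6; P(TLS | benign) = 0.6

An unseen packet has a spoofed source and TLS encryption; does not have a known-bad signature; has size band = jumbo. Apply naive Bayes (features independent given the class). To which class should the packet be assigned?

malicious: 0.4 × 0.75 × (1−0.9) × 0.3 × 0.6 = 0.0054
benign: 0.6 × 0.75 × (1−0.95) × 0.45 × 0.6 = 0.006075
Highest score → benign.

benign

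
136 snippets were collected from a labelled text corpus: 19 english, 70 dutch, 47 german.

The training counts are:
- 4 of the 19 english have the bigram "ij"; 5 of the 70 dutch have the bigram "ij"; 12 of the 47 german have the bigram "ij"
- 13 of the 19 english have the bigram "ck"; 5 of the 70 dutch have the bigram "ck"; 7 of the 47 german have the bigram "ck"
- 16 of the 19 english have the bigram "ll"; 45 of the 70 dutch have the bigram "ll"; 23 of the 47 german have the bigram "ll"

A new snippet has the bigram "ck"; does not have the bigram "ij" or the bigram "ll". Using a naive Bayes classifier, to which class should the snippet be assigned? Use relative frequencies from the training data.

english: (19/136) × (15/19) × (13/19) × (3/19) ≈ 0.0119154
dutch: (70/136) × (65/70) × (5/70) × (25/70) ≈ 0.0121924
german: (47/136) × (35/47) × (7/47) × (24/47) ≈ 0.0195723
Highest score → german.

german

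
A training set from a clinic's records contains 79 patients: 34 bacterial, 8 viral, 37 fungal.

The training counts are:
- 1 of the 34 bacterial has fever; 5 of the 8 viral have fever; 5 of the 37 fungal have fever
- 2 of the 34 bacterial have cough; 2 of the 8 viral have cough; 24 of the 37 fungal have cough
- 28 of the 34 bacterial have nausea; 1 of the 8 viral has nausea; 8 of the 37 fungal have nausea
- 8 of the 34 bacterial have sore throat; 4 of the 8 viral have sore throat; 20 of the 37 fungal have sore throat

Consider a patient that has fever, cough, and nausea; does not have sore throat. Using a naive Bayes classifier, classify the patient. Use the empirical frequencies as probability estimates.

fungal

bacterial: (34/79) × (1/34) × (2/34) × (28/34) × (26/34) ≈ 0.000468919
viral: (8/79) × (5/8) × (2/8) × (1/8) × (4/8) ≈ 0.000988924
fungal: (37/79) × (5/37) × (24/37) × (8/37) × (17/37) ≈ 0.00407838
Highest score → fungal.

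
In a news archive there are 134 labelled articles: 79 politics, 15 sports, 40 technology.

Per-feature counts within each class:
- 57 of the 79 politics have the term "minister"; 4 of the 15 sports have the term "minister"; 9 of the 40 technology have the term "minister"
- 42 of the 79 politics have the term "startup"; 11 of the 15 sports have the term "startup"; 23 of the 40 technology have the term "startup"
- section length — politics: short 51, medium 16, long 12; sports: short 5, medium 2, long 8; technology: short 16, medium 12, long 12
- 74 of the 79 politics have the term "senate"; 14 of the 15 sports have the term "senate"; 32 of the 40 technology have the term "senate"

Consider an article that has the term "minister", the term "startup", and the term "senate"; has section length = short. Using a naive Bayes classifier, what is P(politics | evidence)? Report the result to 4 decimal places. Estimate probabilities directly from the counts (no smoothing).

0.8771

politics: (79/134) × (57/79) × (42/79) × (51/79) × (74/79) ≈ 0.136754
sports: (15/134) × (4/15) × (11/15) × (5/15) × (14/15) ≈ 0.00681039
technology: (40/134) × (9/40) × (23/40) × (16/40) × (32/40) ≈ 0.0123582
P(politics | x) = 0.136754 / 0.15592259 ≈ 0.8771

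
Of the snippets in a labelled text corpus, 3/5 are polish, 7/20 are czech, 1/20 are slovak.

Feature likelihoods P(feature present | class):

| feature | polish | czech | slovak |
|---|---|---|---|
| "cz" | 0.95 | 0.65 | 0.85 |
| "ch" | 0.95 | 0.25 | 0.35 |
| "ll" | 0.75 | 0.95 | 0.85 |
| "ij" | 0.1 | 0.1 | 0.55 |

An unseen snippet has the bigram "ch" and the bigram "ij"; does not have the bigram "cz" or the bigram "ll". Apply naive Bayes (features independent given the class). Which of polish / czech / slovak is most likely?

polish

polish: 0.6 × (1−0.95) × 0.95 × (1−0.75) × 0.1 = 0.0007125
czech: 0.35 × (1−0.65) × 0.25 × (1−0.95) × 0.1 = 0.000153125
slovak: 0.05 × (1−0.85) × 0.35 × (1−0.85) × 0.55 = 0.0002165625
Highest score → polish.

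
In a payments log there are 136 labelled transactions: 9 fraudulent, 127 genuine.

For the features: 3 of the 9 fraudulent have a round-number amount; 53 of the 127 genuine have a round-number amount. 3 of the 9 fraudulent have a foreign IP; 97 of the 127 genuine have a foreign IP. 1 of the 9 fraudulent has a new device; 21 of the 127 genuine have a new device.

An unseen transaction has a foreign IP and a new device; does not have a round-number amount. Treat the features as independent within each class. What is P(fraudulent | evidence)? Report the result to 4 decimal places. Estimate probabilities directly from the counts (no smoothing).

0.0232

fraudulent: (9/136) × (6/9) × (3/9) × (1/9) ≈ 0.00163399
genuine: (127/136) × (74/127) × (97/127) × (21/127) ≈ 0.0687189
P(fraudulent | x) = 0.00163399 / 0.07035289 ≈ 0.0232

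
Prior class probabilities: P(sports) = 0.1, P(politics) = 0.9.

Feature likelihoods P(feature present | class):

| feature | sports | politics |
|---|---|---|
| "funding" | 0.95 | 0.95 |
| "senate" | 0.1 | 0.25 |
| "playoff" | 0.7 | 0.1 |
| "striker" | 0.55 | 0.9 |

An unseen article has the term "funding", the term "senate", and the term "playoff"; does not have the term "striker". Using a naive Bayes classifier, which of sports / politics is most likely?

sports

sports: 0.1 × 0.95 × 0.1 × 0.7 × (1−0.55) = 0.0029925
politics: 0.9 × 0.95 × 0.25 × 0.1 × (1−0.9) = 0.0021375
Highest score → sports.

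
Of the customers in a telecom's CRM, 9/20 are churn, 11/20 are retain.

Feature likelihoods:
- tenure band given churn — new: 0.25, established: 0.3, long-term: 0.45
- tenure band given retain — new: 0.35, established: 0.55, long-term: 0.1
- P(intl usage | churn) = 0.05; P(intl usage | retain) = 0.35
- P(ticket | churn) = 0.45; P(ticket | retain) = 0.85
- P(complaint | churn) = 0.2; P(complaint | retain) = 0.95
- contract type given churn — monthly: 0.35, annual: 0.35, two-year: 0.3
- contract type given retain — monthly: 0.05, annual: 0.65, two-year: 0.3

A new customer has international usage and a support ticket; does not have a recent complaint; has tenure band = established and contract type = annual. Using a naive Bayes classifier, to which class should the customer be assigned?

retain

churn: 0.45 × 0.3 × 0.05 × 0.45 × (1−0.2) × 0.35 = 0.0008505
retain: 0.55 × 0.55 × 0.35 × 0.85 × (1−0.95) × 0.65 = 0.002924796875
Highest score → retain.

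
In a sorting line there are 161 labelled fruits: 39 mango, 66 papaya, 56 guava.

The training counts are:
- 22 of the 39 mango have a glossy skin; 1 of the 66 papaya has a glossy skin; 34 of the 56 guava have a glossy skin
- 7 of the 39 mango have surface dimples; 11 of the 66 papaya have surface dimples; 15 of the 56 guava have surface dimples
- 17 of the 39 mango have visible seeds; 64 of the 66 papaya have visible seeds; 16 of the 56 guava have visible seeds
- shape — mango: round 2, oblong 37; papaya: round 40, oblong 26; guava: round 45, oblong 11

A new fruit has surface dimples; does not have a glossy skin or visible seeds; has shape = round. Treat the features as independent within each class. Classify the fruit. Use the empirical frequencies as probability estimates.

guava

mango: (39/161) × (17/39) × (7/39) × (22/39) × (2/39) ≈ 0.000548252
papaya: (66/161) × (65/66) × (11/66) × (2/66) × (40/66) ≈ 0.00123577
guava: (56/161) × (22/56) × (15/56) × (40/56) × (45/56) ≈ 0.0210086
Highest score → guava.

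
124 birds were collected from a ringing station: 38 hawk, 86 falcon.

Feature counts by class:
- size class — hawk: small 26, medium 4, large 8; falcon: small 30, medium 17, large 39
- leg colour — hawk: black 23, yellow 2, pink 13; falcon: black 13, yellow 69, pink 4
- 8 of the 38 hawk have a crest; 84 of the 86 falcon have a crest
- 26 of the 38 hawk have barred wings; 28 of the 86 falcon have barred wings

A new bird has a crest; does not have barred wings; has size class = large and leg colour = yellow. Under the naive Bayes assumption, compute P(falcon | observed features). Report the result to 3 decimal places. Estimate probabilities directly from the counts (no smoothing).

0.999

hawk: (38/124) × (8/38) × (2/38) × (8/38) × (12/38) ≈ 0.000225745
falcon: (86/124) × (39/86) × (69/86) × (84/86) × (58/86) ≈ 0.166228
P(falcon | x) = 0.166228 / 0.166453745 ≈ 0.999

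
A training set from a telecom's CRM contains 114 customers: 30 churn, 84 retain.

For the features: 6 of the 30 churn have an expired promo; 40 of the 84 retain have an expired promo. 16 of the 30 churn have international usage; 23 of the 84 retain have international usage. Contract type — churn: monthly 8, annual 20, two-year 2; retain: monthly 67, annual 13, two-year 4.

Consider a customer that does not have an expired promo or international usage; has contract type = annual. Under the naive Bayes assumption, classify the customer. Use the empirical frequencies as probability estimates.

churn

churn: (30/114) × (24/30) × (14/30) × (20/30) ≈ 0.0654971
retain: (84/114) × (44/84) × (61/84) × (13/84) ≈ 0.0433773
Highest score → churn.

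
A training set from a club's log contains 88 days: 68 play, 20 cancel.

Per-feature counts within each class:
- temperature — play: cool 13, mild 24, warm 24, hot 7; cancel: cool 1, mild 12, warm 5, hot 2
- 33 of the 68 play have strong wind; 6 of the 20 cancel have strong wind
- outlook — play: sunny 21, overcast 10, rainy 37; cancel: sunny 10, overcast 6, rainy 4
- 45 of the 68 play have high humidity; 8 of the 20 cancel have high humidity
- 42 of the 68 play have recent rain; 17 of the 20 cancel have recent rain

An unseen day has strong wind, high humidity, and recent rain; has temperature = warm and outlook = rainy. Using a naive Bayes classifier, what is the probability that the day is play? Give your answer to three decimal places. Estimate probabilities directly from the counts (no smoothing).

play: (68/88) × (24/68) × (33/68) × (37/68) × (45/68) × (42/68) ≈ 0.0294354
cancel: (20/88) × (5/20) × (6/20) × (4/20) × (8/20) × (17/20) ≈ 0.00115909
P(play | x) = 0.0294354 / 0.03059449 ≈ 0.962

0.962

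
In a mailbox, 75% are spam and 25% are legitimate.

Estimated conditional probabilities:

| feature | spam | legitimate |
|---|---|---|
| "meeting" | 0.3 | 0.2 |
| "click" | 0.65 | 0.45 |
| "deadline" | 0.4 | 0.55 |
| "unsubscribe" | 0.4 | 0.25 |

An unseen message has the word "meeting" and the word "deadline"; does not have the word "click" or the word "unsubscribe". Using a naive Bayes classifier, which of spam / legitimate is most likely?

spam

spam: 0.75 × 0.3 × (1−0.65) × 0.4 × (1−0.4) = 0.0189
legitimate: 0.25 × 0.2 × (1−0.45) × 0.55 × (1−0.25) = 0.01134375
Highest score → spam.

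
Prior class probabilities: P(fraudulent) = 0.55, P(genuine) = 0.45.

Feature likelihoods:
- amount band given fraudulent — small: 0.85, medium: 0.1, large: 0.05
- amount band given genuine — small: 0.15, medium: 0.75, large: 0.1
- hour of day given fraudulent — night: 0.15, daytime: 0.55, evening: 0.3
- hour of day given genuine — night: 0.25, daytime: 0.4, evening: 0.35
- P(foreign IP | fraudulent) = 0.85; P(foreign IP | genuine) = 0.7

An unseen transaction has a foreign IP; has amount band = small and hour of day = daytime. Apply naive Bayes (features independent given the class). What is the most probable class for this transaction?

fraudulent

fraudulent: 0.55 × 0.85 × 0.55 × 0.85 = 0.21855625
genuine: 0.45 × 0.15 × 0.4 × 0.7 = 0.0189
Highest score → fraudulent.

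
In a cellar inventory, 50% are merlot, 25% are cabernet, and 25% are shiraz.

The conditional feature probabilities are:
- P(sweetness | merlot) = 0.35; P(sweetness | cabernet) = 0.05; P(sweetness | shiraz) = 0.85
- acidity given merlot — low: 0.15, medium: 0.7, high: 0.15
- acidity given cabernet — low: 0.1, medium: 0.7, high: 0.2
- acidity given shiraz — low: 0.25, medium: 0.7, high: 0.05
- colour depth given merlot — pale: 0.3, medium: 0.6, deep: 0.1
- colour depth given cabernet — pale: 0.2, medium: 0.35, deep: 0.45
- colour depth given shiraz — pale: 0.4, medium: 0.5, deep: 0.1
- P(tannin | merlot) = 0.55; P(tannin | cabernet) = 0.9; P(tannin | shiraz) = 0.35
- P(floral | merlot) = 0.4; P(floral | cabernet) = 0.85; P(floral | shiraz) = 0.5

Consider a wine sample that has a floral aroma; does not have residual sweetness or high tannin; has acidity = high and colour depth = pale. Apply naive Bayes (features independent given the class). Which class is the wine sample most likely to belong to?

merlot: 0.5 × (1−0.35) × 0.15 × 0.3 × (1−0.55) × 0.4 = 0.0026325
cabernet: 0.25 × (1−0.05) × 0.2 × 0.2 × (1−0.9) × 0.85 = 0.0008075
shiraz: 0.25 × (1−0.85) × 0.05 × 0.4 × (1−0.35) × 0.5 = 0.00024375
Highest score → merlot.

merlot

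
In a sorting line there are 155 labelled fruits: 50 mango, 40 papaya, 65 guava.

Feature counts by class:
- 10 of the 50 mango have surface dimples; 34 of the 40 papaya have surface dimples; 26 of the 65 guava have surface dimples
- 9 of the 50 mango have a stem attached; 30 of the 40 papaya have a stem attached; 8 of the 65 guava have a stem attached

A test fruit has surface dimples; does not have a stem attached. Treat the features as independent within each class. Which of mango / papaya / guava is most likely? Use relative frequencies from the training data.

mango: (50/155) × (10/50) × (41/50) ≈ 0.0529032
papaya: (40/155) × (34/40) × (10/40) ≈ 0.0548387
guava: (65/155) × (26/65) × (57/65) ≈ 0.147097
Highest score → guava.

guava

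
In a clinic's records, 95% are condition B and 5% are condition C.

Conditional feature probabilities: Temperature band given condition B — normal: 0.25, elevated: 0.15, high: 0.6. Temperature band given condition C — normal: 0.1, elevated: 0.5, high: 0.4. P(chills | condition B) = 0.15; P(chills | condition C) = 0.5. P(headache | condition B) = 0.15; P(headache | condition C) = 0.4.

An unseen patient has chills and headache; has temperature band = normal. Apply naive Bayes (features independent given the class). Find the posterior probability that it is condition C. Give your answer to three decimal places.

0.158

condition B: 0.95 × 0.25 × 0.15 × 0.15 = 0.00534375
condition C: 0.05 × 0.1 × 0.5 × 0.4 = 0.001
P(condition C | x) = 0.001 / 0.00634375 ≈ 0.158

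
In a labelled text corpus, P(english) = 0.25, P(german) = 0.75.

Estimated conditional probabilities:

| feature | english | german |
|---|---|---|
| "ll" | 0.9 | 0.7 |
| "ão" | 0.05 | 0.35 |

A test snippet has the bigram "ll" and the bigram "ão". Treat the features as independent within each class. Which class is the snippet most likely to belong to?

german

english: 0.25 × 0.9 × 0.05 = 0.01125
german: 0.75 × 0.7 × 0.35 = 0.18375
Highest score → german.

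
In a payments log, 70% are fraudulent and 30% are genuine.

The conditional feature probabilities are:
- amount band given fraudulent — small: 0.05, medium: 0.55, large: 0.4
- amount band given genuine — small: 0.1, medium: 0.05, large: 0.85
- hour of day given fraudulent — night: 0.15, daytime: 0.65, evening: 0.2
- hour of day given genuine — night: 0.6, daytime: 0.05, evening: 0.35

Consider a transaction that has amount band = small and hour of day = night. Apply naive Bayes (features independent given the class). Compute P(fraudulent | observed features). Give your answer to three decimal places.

fraudulent: 0.7 × 0.05 × 0.15 = 0.00525
genuine: 0.3 × 0.1 × 0.6 = 0.018
P(fraudulent | x) = 0.00525 / 0.02325 ≈ 0.226

0.226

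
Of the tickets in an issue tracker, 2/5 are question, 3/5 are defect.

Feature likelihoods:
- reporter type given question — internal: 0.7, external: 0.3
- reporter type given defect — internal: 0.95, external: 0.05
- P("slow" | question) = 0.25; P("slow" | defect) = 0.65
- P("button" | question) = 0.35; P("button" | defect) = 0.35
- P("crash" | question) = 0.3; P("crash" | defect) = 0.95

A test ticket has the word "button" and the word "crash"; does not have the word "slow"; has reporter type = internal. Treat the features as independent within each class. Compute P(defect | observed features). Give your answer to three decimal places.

question: 0.4 × 0.7 × (1−0.25) × 0.35 × 0.3 = 0.02205
defect: 0.6 × 0.95 × (1−0.65) × 0.35 × 0.95 = 0.06633375
P(defect | x) = 0.06633375 / 0.08838375 ≈ 0.751

0.751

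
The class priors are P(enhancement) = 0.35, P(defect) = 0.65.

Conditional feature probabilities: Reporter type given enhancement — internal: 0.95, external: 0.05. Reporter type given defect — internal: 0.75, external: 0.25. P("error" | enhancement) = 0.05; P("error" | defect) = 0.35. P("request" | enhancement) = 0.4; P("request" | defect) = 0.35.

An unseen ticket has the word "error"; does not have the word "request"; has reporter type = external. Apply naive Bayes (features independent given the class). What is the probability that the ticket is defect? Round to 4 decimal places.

0.9860

enhancement: 0.35 × 0.05 × 0.05 × (1−0.4) = 0.000525
defect: 0.65 × 0.25 × 0.35 × (1−0.35) = 0.03696875
P(defect | x) = 0.03696875 / 0.03749375 ≈ 0.9860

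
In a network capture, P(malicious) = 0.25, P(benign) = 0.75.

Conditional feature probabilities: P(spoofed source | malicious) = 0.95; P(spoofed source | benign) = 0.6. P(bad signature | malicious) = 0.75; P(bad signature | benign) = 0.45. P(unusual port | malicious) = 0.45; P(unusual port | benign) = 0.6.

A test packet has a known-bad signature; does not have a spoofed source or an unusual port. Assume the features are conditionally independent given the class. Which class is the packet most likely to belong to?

malicious: 0.25 × (1−0.95) × 0.75 × (1−0.45) = 0.00515625
benign: 0.75 × (1−0.6) × 0.45 × (1−0.6) = 0.054
Highest score → benign.

benign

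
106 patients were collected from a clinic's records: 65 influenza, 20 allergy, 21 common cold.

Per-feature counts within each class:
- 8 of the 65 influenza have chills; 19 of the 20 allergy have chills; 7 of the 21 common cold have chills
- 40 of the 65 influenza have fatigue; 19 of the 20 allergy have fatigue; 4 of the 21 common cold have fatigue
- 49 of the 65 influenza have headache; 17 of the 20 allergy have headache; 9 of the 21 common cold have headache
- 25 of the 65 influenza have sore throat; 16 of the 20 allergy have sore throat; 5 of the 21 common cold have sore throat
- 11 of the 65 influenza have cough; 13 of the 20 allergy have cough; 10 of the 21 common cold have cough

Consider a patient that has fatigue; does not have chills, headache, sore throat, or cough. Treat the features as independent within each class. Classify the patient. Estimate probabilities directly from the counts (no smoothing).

influenza

influenza: (65/106) × (57/65) × (40/65) × (16/65) × (40/65) × (54/65) ≈ 0.0416437
allergy: (20/106) × (1/20) × (19/20) × (3/20) × (4/20) × (7/20) ≈ 0.0000941038
common cold: (21/106) × (14/21) × (4/21) × (12/21) × (16/21) × (11/21) ≈ 0.00573719
Highest score → influenza.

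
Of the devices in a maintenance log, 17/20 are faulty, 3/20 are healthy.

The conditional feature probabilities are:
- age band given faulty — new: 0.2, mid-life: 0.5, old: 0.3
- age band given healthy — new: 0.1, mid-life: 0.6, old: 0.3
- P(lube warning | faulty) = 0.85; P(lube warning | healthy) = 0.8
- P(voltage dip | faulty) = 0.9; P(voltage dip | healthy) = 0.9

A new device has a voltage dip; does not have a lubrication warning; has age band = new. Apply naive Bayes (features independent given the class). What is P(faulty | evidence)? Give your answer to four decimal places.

faulty: 0.85 × 0.2 × (1−0.85) × 0.9 = 0.02295
healthy: 0.15 × 0.1 × (1−0.8) × 0.9 = 0.0027
P(faulty | x) = 0.02295 / 0.02565 ≈ 0.8947

0.8947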